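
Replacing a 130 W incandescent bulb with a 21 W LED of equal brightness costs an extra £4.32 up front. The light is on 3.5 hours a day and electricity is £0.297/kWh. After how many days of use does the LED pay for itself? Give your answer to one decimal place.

38.1 days

Power saved = 130 − 21 = 109 W
Daily energy saved = 109 W × 3.5 h = 381.5 Wh = 0.3815 kWh
Daily savings = 0.3815 × £0.297 = £0.1133
Payback = £4.32 / £0.1133 per day = 38.13 days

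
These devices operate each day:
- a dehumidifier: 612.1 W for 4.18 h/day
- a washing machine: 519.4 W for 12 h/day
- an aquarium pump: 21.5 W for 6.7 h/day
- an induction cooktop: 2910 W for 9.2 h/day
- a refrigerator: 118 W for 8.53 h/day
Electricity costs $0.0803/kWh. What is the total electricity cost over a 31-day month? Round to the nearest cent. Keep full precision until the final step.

dehumidifier: 612.1 W × 4.18 h × 31 d = 79,316 Wh = 79.32 kWh
washing machine: 519.4 W × 12 h × 31 d = 193,217 Wh = 193.2 kWh
aquarium pump: 21.5 W × 6.7 h × 31 d = 4,466 Wh = 4.466 kWh
induction cooktop: 2910 W × 9.2 h × 31 d = 829,932 Wh = 829.9 kWh
refrigerator: 118 W × 8.53 h × 31 d = 31,203 Wh = 31.2 kWh
Total energy = 79.32 + 193.2 + 4.466 + 829.9 + 31.2 = 1,138 kWh
Cost = 1,138 kWh × $0.0803 = $91.39

$91.39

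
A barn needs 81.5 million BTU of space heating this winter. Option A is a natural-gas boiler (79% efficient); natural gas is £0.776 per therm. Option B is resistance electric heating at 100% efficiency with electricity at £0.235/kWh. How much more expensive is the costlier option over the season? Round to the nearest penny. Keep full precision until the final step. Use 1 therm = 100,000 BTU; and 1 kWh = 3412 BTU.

Heat load = 81.5 × 10⁶ BTU = 81,500,000 BTU
Gas: input = 81,500,000 / 0.79 = 103,164,557 BTU = 1,032 therm → 1,032 × £0.776 = £800.56
Electric: 81,500,000 BTU / 3412 = 23,890 kWh → × £0.235 = £5,613.28
Difference = |£800.56 − £5,613.28| = £4,812.72

£4812.72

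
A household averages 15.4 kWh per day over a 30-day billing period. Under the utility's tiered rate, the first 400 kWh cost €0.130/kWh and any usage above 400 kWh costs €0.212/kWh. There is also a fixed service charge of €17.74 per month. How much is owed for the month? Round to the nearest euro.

€83

Usage = 15.4 kWh/day × 30 days = 462 kWh
First 400 kWh × €0.130 = €52.00
Remaining 62 kWh × €0.212 = €13.14
Energy charge = €65.14; + service €17.74 = €82.88 ≈ €83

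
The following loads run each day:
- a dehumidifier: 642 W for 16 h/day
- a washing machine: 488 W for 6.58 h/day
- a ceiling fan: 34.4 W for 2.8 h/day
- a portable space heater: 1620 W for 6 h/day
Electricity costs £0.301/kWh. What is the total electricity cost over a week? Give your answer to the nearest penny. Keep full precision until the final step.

£49.09

dehumidifier: 642 W × 16 h × 7 d = 71,904 Wh = 71.9 kWh
washing machine: 488 W × 6.58 h × 7 d = 22,477 Wh = 22.48 kWh
ceiling fan: 34.4 W × 2.8 h × 7 d = 674 Wh = 0.6742 kWh
portable space heater: 1620 W × 6 h × 7 d = 68,040 Wh = 68.04 kWh
Total energy = 71.9 + 22.48 + 0.6742 + 68.04 = 163.1 kWh
Cost = 163.1 kWh × £0.301 = £49.09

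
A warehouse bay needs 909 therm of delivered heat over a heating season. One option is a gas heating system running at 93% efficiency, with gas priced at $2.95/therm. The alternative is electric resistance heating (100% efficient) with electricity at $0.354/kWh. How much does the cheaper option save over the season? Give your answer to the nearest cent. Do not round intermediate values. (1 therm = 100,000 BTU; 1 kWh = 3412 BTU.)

Heat load = 909 therm × 100,000 = 90,900,000 BTU
Gas: input = 90,900,000 / 0.93 = 97,741,935 BTU = 977.4 therm → 977.4 × $2.95 = $2,883.39
Electric: 90,900,000 BTU / 3412 = 26,640 kWh → × $0.354 = $9,431.01
Difference = |$2,883.39 − $9,431.01| = $6,547.62

$6547.62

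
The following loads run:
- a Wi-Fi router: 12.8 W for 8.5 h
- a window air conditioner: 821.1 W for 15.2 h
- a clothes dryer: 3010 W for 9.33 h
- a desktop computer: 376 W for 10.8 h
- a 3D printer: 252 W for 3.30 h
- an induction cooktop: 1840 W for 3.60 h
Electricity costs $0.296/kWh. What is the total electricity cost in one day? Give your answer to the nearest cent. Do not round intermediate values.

Wi-Fi router: 12.8 W × 8.5 h = 109 Wh = 0.1088 kWh
window air conditioner: 821.1 W × 15.2 h = 12,481 Wh = 12.48 kWh
clothes dryer: 3010 W × 9.33 h = 28,083 Wh = 28.08 kWh
desktop computer: 376 W × 10.8 h = 4,061 Wh = 4.061 kWh
3D printer: 252 W × 3.30 h = 832 Wh = 0.8316 kWh
induction cooktop: 1840 W × 3.60 h = 6,624 Wh = 6.624 kWh
Total energy = 0.1088 + 12.48 + 28.08 + 4.061 + 0.8316 + 6.624 = 52.19 kWh
Cost = 52.19 kWh × $0.296 = $15.45

$15.45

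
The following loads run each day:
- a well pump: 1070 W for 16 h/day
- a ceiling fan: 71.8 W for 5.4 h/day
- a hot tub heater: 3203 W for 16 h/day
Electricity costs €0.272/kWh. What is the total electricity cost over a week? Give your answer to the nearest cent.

€130.91

well pump: 1070 W × 16 h × 7 d = 119,840 Wh = 119.8 kWh
ceiling fan: 71.8 W × 5.4 h × 7 d = 2,714 Wh = 2.714 kWh
hot tub heater: 3203 W × 16 h × 7 d = 358,736 Wh = 358.7 kWh
Total energy = 119.8 + 2.714 + 358.7 = 481.3 kWh
Cost = 481.3 kWh × €0.272 = €130.91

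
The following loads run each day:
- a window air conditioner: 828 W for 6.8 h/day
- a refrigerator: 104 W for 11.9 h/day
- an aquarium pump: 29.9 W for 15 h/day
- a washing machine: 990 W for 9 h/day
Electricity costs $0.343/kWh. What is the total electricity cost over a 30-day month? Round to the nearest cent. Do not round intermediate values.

window air conditioner: 828 W × 6.8 h × 30 d = 168,912 Wh = 168.9 kWh
refrigerator: 104 W × 11.9 h × 30 d = 37,128 Wh = 37.13 kWh
aquarium pump: 29.9 W × 15 h × 30 d = 13,455 Wh = 13.46 kWh
washing machine: 990 W × 9 h × 30 d = 267,300 Wh = 267.3 kWh
Total energy = 168.9 + 37.13 + 13.46 + 267.3 = 486.8 kWh
Cost = 486.8 kWh × $0.343 = $166.97

$166.97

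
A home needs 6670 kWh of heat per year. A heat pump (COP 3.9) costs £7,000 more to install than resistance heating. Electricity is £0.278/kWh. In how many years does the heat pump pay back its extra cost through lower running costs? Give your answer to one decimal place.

5.1 years

Resistance: 6670 kWh × £0.278 = £1,854.26/yr
Heat pump: 6670 / 3.9 = 1710 kWh in → × £0.278 = £475.45/yr
Annual savings = £1,378.81
Payback = £7,000 / £1,378.81 = 5.08 years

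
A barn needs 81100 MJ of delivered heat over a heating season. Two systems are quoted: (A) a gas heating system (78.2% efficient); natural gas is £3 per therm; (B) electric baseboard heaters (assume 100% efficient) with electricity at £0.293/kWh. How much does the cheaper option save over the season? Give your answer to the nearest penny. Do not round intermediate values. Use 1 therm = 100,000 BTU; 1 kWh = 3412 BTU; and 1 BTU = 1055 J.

£3652.21

Heat load = 81100 MJ = 81,100,000,000 J / 1055 = 76,872,038 BTU
Gas: input = 76,872,038 / 0.782 = 98,301,839 BTU = 983 therm → 983 × £3 = £2,949.06
Electric: 76,872,038 BTU / 3412 = 22,530 kWh → × £0.293 = £6,601.26
Difference = |£2,949.06 − £6,601.26| = £3,652.21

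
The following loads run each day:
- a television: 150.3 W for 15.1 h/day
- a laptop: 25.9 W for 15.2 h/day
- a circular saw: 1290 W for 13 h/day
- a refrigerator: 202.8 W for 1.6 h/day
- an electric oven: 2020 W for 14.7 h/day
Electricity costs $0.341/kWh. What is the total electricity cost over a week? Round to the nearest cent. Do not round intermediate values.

television: 150.3 W × 15.1 h × 7 d = 15,887 Wh = 15.89 kWh
laptop: 25.9 W × 15.2 h × 7 d = 2,756 Wh = 2.756 kWh
circular saw: 1290 W × 13 h × 7 d = 117,390 Wh = 117.4 kWh
refrigerator: 202.8 W × 1.6 h × 7 d = 2,271 Wh = 2.271 kWh
electric oven: 2020 W × 14.7 h × 7 d = 207,858 Wh = 207.9 kWh
Total energy = 15.89 + 2.756 + 117.4 + 2.271 + 207.9 = 346.2 kWh
Cost = 346.2 kWh × $0.341 = $118.04

$118.04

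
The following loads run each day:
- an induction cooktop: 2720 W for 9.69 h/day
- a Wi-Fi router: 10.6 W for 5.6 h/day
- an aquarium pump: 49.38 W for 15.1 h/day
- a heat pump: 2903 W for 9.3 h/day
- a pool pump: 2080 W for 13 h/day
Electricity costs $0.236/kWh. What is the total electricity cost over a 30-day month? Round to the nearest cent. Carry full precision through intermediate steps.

$574.89

induction cooktop: 2720 W × 9.69 h × 30 d = 790,704 Wh = 790.7 kWh
Wi-Fi router: 10.6 W × 5.6 h × 30 d = 1,781 Wh = 1.781 kWh
aquarium pump: 49.38 W × 15.1 h × 30 d = 22,369 Wh = 22.37 kWh
heat pump: 2903 W × 9.3 h × 30 d = 809,937 Wh = 809.9 kWh
pool pump: 2080 W × 13 h × 30 d = 811,200 Wh = 811.2 kWh
Total energy = 790.7 + 1.781 + 22.37 + 809.9 + 811.2 = 2,436 kWh
Cost = 2,436 kWh × $0.236 = $574.89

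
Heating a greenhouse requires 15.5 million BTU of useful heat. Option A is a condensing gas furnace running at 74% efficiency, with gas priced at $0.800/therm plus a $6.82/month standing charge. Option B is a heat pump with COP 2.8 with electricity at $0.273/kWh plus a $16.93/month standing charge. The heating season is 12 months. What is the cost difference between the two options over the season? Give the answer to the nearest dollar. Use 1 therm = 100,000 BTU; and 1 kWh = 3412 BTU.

$397

Heat load = 15.5 × 10⁶ BTU = 15,500,000 BTU
Gas: input = 15,500,000 / 0.740 = 20,945,946 BTU = 209.5 therm → 209.5 × $0.800 = $167.57; + 12 × $6.82 standing = $249.41
Heat pump: 15,500,000 BTU / 3412 = 4,543 kWh heat; / 2.8 = 1,622 kWh in → × $0.273 = $442.92; + 12 × $16.93 standing = $646.08
Difference = |$249.41 − $646.08| = $396.67 ≈ $397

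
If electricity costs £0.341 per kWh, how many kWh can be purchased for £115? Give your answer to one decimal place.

£115 / £0.341 per kWh = 337.2 kWh

337.2 kWh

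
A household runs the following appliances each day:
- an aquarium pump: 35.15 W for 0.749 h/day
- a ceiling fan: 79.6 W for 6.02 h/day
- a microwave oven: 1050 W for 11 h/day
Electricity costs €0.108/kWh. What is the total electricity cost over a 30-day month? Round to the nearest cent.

aquarium pump: 35.15 W × 0.749 h × 30 d = 790 Wh = 0.7898 kWh
ceiling fan: 79.6 W × 6.02 h × 30 d = 14,376 Wh = 14.38 kWh
microwave oven: 1050 W × 11 h × 30 d = 346,500 Wh = 346.5 kWh
Total energy = 0.7898 + 14.38 + 346.5 = 361.7 kWh
Cost = 361.7 kWh × €0.108 = €39.06

€39.06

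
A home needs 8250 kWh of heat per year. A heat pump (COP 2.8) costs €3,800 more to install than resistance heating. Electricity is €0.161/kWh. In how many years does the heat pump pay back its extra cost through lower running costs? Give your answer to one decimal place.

Resistance: 8250 kWh × €0.161 = €1,328.25/yr
Heat pump: 8250 / 2.8 = 2946 kWh in → × €0.161 = €474.38/yr
Annual savings = €853.88
Payback = €3,800 / €853.88 = 4.45 years

4.5 years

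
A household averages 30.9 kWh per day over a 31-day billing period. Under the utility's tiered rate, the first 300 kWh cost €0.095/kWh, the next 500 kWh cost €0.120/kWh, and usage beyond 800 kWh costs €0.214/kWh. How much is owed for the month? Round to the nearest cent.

Usage = 30.9 kWh/day × 31 days = 957.9 kWh
First 300 kWh × €0.095 = €28.50
Next 500 kWh × €0.120 = €60.00
Remaining 157.9 kWh × €0.214 = €33.79
Total = €122.29

€122.29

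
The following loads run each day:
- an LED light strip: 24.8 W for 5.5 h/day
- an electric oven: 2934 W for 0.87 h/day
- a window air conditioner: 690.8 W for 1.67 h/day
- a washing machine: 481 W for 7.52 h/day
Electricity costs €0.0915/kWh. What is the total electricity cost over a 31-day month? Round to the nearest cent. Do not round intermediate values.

LED light strip: 24.8 W × 5.5 h × 31 d = 4,228 Wh = 4.228 kWh
electric oven: 2934 W × 0.87 h × 31 d = 79,130 Wh = 79.13 kWh
window air conditioner: 690.8 W × 1.67 h × 31 d = 35,763 Wh = 35.76 kWh
washing machine: 481 W × 7.52 h × 31 d = 112,131 Wh = 112.1 kWh
Total energy = 4.228 + 79.13 + 35.76 + 112.1 = 231.3 kWh
Cost = 231.3 kWh × €0.0915 = €21.16

€21.16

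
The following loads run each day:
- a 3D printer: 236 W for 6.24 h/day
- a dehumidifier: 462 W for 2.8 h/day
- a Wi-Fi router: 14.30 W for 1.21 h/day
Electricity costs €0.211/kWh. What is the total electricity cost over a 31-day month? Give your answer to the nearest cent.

€18.21

3D printer: 236 W × 6.24 h × 31 d = 45,652 Wh = 45.65 kWh
dehumidifier: 462 W × 2.8 h × 31 d = 40,102 Wh = 40.1 kWh
Wi-Fi router: 14.30 W × 1.21 h × 31 d = 536 Wh = 0.5364 kWh
Total energy = 45.65 + 40.1 + 0.5364 = 86.29 kWh
Cost = 86.29 kWh × €0.211 = €18.21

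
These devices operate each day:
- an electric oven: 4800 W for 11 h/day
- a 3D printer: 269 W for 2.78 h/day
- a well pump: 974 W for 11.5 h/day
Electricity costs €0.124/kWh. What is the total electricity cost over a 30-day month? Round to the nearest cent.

€240.87

electric oven: 4800 W × 11 h × 30 d = 1,584,000 Wh = 1,584 kWh
3D printer: 269 W × 2.78 h × 30 d = 22,435 Wh = 22.43 kWh
well pump: 974 W × 11.5 h × 30 d = 336,030 Wh = 336 kWh
Total energy = 1,584 + 22.43 + 336 = 1,942 kWh
Cost = 1,942 kWh × €0.124 = €240.87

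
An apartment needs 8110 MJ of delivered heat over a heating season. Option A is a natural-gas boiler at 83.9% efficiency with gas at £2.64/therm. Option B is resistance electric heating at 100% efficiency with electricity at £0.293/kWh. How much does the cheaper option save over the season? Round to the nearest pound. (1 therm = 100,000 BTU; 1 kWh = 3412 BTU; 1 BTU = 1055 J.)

£418

Heat load = 8110 MJ = 8,110,000,000 J / 1055 = 7,687,204 BTU
Gas: input = 7,687,204 / 0.839 = 9,162,341 BTU = 91.62 therm → 91.62 × £2.64 = £241.89
Electric: 7,687,204 BTU / 3412 = 2,253 kWh → × £0.293 = £660.13
Difference = |£241.89 − £660.13| = £418.24 ≈ £418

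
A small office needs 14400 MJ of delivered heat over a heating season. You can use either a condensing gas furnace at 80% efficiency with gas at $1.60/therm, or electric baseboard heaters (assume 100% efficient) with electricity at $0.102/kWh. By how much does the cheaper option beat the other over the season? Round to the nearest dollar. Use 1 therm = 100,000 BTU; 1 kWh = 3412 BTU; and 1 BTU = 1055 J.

$135

Heat load = 14400 MJ = 14,400,000,000 J / 1055 = 13,649,289 BTU
Gas: input = 13,649,289 / 0.80 = 17,061,611 BTU = 170.6 therm → 170.6 × $1.60 = $272.99
Electric: 13,649,289 BTU / 3412 = 4,000 kWh → × $0.102 = $408.04
Difference = |$272.99 − $408.04| = $135.05 ≈ $135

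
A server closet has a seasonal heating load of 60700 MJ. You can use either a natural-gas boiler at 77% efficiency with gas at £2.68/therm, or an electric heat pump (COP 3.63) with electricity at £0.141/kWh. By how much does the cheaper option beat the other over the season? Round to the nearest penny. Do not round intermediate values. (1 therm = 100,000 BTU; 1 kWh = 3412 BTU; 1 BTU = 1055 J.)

£1347.54

Heat load = 60700 MJ = 60,700,000,000 J / 1055 = 57,535,545 BTU
Gas: input = 57,535,545 / 0.77 = 74,721,487 BTU = 747.2 therm → 747.2 × £2.68 = £2,002.54
Heat pump: 57,535,545 BTU / 3412 = 16,860 kWh heat; / 3.63 = 4,645 kWh in → × £0.141 = £655.00
Difference = |£2,002.54 − £655.00| = £1,347.54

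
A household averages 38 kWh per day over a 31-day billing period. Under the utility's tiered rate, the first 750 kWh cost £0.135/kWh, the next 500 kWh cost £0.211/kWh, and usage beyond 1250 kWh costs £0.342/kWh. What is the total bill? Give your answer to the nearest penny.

Usage = 38 kWh/day × 31 days = 1178 kWh
First 750 kWh × £0.135 = £101.25
Next 428 kWh × £0.211 = £90.31
Remaining tier: 0 kWh (not reached)
Total = £191.56

£191.56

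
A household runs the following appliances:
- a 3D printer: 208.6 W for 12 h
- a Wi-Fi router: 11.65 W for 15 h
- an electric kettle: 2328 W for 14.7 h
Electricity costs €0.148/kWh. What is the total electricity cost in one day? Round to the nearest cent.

3D printer: 208.6 W × 12 h = 2,503 Wh = 2.503 kWh
Wi-Fi router: 11.65 W × 15 h = 175 Wh = 0.1747 kWh
electric kettle: 2328 W × 14.7 h = 34,222 Wh = 34.22 kWh
Total energy = 2.503 + 0.1747 + 34.22 = 36.9 kWh
Cost = 36.9 kWh × €0.148 = €5.46

€5.46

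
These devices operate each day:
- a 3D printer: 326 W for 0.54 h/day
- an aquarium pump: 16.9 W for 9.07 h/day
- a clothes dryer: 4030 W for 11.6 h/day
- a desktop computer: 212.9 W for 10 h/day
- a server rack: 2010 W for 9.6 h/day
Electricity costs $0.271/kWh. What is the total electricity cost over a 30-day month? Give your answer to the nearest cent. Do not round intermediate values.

$556.92

3D printer: 326 W × 0.54 h × 30 d = 5,281 Wh = 5.281 kWh
aquarium pump: 16.9 W × 9.07 h × 30 d = 4,598 Wh = 4.598 kWh
clothes dryer: 4030 W × 11.6 h × 30 d = 1,402,440 Wh = 1,402 kWh
desktop computer: 212.9 W × 10 h × 30 d = 63,870 Wh = 63.87 kWh
server rack: 2010 W × 9.6 h × 30 d = 578,880 Wh = 578.9 kWh
Total energy = 5.281 + 4.598 + 1,402 + 63.87 + 578.9 = 2,055 kWh
Cost = 2,055 kWh × $0.271 = $556.92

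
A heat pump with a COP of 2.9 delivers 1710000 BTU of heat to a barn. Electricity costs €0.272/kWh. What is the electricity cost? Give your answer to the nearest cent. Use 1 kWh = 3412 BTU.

€47.01

Heat delivered = 1,710,000 BTU / 3412 = 501.2 kWh
Electrical input = 501.2 kWh / 2.9 = 172.8 kWh
Cost = 172.8 × €0.272/kWh = €47.01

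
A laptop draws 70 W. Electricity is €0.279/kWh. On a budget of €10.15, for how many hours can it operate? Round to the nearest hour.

520 h

Energy budget = €10.15 / €0.279 per kWh = 36.38 kWh = 36,380 Wh
Runtime = 36,380 Wh / 70 W = 519.7 h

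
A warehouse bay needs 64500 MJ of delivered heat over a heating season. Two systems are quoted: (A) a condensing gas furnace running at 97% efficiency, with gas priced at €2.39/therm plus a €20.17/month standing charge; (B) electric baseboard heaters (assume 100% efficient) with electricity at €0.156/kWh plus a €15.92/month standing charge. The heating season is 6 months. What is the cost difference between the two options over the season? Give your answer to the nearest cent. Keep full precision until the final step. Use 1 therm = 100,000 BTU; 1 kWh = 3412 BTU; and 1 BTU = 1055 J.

€1263.39

Heat load = 64500 MJ = 64,500,000,000 J / 1055 = 61,137,441 BTU
Gas: input = 61,137,441 / 0.97 = 63,028,289 BTU = 630.3 therm → 630.3 × €2.39 = €1,506.38; + 6 × €20.17 standing = €1,627.40
Electric: 61,137,441 BTU / 3412 = 17,920 kWh → × €0.156 = €2,795.26; + 6 × €15.92 standing = €2,890.78
Difference = |€1,627.40 − €2,890.78| = €1,263.39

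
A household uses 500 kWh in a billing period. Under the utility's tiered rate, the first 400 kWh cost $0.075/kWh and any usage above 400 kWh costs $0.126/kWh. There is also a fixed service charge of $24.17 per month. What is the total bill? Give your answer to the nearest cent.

$66.77

First 400 kWh × $0.075 = $30.00
Remaining 100 kWh × $0.126 = $12.60
Energy charge = $42.60; + service $24.17 = $66.77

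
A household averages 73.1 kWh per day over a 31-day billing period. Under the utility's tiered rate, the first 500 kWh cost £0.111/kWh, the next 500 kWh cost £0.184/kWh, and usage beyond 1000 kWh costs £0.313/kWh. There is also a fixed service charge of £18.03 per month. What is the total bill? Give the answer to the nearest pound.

£562

Usage = 73.1 kWh/day × 31 days = 2266.1 kWh
First 500 kWh × £0.111 = £55.50
Next 500 kWh × £0.184 = £92.00
Remaining 1266.1 kWh × £0.313 = £396.29
Energy charge = £543.79; + service £18.03 = £561.82 ≈ £562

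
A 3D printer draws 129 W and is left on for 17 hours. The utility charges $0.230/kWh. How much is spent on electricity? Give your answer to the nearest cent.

$0.50

Energy = 129 W × 17 h = 2,193 Wh = 2.193 kWh
Cost = 2.193 kWh × $0.230/kWh = $0.50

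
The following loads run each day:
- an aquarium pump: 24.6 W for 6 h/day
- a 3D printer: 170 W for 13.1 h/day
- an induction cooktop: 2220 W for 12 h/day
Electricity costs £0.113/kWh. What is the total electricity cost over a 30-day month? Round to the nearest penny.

£98.36

aquarium pump: 24.6 W × 6 h × 30 d = 4,428 Wh = 4.428 kWh
3D printer: 170 W × 13.1 h × 30 d = 66,810 Wh = 66.81 kWh
induction cooktop: 2220 W × 12 h × 30 d = 799,200 Wh = 799.2 kWh
Total energy = 4.428 + 66.81 + 799.2 = 870.4 kWh
Cost = 870.4 kWh × £0.113 = £98.36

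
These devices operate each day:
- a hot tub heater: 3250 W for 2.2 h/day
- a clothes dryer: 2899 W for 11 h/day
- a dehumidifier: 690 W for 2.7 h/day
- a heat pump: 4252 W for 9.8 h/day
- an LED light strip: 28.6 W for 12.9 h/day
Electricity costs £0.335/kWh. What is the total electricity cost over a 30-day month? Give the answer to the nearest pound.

hot tub heater: 3250 W × 2.2 h × 30 d = 214,500 Wh = 214.5 kWh
clothes dryer: 2899 W × 11 h × 30 d = 956,670 Wh = 956.7 kWh
dehumidifier: 690 W × 2.7 h × 30 d = 55,890 Wh = 55.89 kWh
heat pump: 4252 W × 9.8 h × 30 d = 1,250,088 Wh = 1,250 kWh
LED light strip: 28.6 W × 12.9 h × 30 d = 11,068 Wh = 11.07 kWh
Total energy = 214.5 + 956.7 + 55.89 + 1,250 + 11.07 = 2,488 kWh
Cost = 2,488 kWh × £0.335 = £833.55 ≈ £834

£834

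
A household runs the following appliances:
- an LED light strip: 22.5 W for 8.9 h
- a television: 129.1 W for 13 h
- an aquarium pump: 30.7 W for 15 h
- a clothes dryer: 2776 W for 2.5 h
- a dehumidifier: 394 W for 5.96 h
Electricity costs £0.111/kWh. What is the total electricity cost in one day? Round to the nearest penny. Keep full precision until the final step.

£1.29

LED light strip: 22.5 W × 8.9 h = 200 Wh = 0.2003 kWh
television: 129.1 W × 13 h = 1,678 Wh = 1.678 kWh
aquarium pump: 30.7 W × 15 h = 460 Wh = 0.4605 kWh
clothes dryer: 2776 W × 2.5 h = 6,940 Wh = 6.94 kWh
dehumidifier: 394 W × 5.96 h = 2,348 Wh = 2.348 kWh
Total energy = 0.2003 + 1.678 + 0.4605 + 6.94 + 2.348 = 11.63 kWh
Cost = 11.63 kWh × £0.111 = £1.29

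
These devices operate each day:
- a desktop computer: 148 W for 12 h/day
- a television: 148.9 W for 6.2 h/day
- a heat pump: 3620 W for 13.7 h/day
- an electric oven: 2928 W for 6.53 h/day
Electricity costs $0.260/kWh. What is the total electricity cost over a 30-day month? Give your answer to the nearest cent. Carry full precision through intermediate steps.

desktop computer: 148 W × 12 h × 30 d = 53,280 Wh = 53.28 kWh
television: 148.9 W × 6.2 h × 30 d = 27,695 Wh = 27.7 kWh
heat pump: 3620 W × 13.7 h × 30 d = 1,487,820 Wh = 1,488 kWh
electric oven: 2928 W × 6.53 h × 30 d = 573,595 Wh = 573.6 kWh
Total energy = 53.28 + 27.7 + 1,488 + 573.6 = 2,142 kWh
Cost = 2,142 kWh × $0.260 = $557.02

$557.02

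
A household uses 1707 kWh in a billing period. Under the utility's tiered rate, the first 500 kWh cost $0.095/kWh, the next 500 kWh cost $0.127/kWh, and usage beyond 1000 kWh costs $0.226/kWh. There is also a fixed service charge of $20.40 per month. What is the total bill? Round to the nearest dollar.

$291

First 500 kWh × $0.095 = $47.50
Next 500 kWh × $0.127 = $63.50
Remaining 707 kWh × $0.226 = $159.78
Energy charge = $270.78; + service $20.40 = $291.18 ≈ $291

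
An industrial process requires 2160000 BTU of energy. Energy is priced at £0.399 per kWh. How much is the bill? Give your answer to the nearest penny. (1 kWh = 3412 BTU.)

2160000 BTU × (0.00029308 kWh/BTU) = 633.1 kWh
Cost = 633.1 kWh × £0.399/kWh = £252.59

£252.59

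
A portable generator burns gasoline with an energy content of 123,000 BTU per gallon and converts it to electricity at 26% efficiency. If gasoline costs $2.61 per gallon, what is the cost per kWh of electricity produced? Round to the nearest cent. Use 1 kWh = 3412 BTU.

Electrical output per gallon = 123,000 BTU × 0.26 / 3412 BTU/kWh = 9.373 kWh
Cost per kWh = $2.61 / 9.373 kWh = $0.278

$0.28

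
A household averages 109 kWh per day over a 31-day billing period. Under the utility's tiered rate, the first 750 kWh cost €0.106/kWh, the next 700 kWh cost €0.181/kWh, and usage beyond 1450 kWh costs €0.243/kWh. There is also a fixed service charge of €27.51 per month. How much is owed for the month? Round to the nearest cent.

Usage = 109 kWh/day × 31 days = 3379 kWh
First 750 kWh × €0.106 = €79.50
Next 700 kWh × €0.181 = €126.70
Remaining 1929 kWh × €0.243 = €468.75
Energy charge = €674.95; + service €27.51 = €702.46

€702.46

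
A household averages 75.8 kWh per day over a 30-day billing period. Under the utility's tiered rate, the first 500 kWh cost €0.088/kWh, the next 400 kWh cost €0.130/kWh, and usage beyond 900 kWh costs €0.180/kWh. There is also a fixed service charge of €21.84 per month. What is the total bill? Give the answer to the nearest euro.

Usage = 75.8 kWh/day × 30 days = 2274 kWh
First 500 kWh × €0.088 = €44.00
Next 400 kWh × €0.130 = €52.00
Remaining 1374 kWh × €0.180 = €247.32
Energy charge = €343.32; + service €21.84 = €365.16 ≈ €365

€365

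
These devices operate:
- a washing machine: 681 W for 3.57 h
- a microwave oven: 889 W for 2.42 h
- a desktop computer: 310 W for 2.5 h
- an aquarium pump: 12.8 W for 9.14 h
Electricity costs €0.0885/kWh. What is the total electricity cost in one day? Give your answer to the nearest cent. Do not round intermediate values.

€0.48

washing machine: 681 W × 3.57 h = 2,431 Wh = 2.431 kWh
microwave oven: 889 W × 2.42 h = 2,151 Wh = 2.151 kWh
desktop computer: 310 W × 2.5 h = 775 Wh = 0.775 kWh
aquarium pump: 12.8 W × 9.14 h = 117 Wh = 0.117 kWh
Total energy = 2.431 + 2.151 + 0.775 + 0.117 = 5.475 kWh
Cost = 5.475 kWh × €0.0885 = €0.48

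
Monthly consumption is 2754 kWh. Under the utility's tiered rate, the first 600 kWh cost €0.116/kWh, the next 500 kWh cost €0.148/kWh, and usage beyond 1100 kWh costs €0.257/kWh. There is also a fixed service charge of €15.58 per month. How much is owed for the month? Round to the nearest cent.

€584.26

First 600 kWh × €0.116 = €69.60
Next 500 kWh × €0.148 = €74.00
Remaining 1654 kWh × €0.257 = €425.08
Energy charge = €568.68; + service €15.58 = €584.26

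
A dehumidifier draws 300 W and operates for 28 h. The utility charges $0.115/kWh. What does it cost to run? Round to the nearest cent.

$0.97

Energy = 300 W × 28 h = 8,400 Wh = 8.4 kWh
Cost = 8.4 kWh × $0.115/kWh = $0.97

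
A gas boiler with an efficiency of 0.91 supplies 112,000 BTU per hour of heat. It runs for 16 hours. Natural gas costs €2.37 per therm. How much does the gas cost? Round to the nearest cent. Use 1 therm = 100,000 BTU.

Heat delivered = 112,000 BTU/h × 16 h = 1,792,000 BTU
Gas input = 1,792,000 / 0.91 = 1,969,231 BTU
= 1,969,231 / 100,000 = 19.69 therm
Cost = 19.69 × €2.37/therm = €46.67

€46.67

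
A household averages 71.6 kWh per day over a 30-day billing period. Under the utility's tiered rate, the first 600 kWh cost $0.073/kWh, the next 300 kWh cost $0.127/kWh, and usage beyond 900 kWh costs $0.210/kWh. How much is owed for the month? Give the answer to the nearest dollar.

Usage = 71.6 kWh/day × 30 days = 2148 kWh
First 600 kWh × $0.073 = $43.80
Next 300 kWh × $0.127 = $38.10
Remaining 1248 kWh × $0.210 = $262.08
Total = $343.98 ≈ $344

$344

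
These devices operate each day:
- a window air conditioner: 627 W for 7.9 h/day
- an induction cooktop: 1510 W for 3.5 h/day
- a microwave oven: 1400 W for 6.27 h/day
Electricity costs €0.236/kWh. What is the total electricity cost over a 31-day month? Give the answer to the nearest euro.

window air conditioner: 627 W × 7.9 h × 31 d = 153,552 Wh = 153.6 kWh
induction cooktop: 1510 W × 3.5 h × 31 d = 163,835 Wh = 163.8 kWh
microwave oven: 1400 W × 6.27 h × 31 d = 272,118 Wh = 272.1 kWh
Total energy = 153.6 + 163.8 + 272.1 = 589.5 kWh
Cost = 589.5 kWh × €0.236 = €139.12 ≈ €139

€139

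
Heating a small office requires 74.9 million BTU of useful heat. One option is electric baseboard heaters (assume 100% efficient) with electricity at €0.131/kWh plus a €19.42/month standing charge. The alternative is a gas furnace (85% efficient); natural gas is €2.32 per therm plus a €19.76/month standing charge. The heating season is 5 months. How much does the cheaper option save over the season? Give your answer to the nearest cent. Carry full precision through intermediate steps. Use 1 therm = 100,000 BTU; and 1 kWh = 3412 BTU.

€829.67

Heat load = 74.9 × 10⁶ BTU = 74,900,000 BTU
Gas: input = 74,900,000 / 0.85 = 88,117,647 BTU = 881.2 therm → 881.2 × €2.32 = €2,044.33; + 5 × €19.76 standing = €2,143.13
Electric: 74,900,000 BTU / 3412 = 21,950 kWh → × €0.131 = €2,875.70; + 5 × €19.42 standing = €2,972.80
Difference = |€2,143.13 − €2,972.80| = €829.67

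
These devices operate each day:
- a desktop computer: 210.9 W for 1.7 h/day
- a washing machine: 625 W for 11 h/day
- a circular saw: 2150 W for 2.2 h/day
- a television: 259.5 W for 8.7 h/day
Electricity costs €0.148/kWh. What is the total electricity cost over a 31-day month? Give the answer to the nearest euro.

desktop computer: 210.9 W × 1.7 h × 31 d = 11,114 Wh = 11.11 kWh
washing machine: 625 W × 11 h × 31 d = 213,125 Wh = 213.1 kWh
circular saw: 2150 W × 2.2 h × 31 d = 146,630 Wh = 146.6 kWh
television: 259.5 W × 8.7 h × 31 d = 69,987 Wh = 69.99 kWh
Total energy = 11.11 + 213.1 + 146.6 + 69.99 = 440.9 kWh
Cost = 440.9 kWh × €0.148 = €65.25 ≈ €65

€65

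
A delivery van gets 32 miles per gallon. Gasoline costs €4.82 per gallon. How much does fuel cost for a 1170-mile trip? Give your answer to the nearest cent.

€176.23

Fuel = 1170 mi / 32 mpg = 36.56 gal
Cost = 36.56 gal × €4.82/gal = €176.23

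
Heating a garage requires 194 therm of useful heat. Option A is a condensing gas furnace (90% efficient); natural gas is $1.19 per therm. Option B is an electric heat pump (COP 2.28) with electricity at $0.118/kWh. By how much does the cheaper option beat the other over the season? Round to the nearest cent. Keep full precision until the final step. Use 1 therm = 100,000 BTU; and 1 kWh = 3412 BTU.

Heat load = 194 therm × 100,000 = 19,400,000 BTU
Gas: input = 19,400,000 / 0.90 = 21,555,556 BTU = 215.6 therm → 215.6 × $1.19 = $256.51
Heat pump: 19,400,000 BTU / 3412 = 5,686 kWh heat; / 2.28 = 2,494 kWh in → × $0.118 = $294.27
Difference = |$256.51 − $294.27| = $37.75

$37.75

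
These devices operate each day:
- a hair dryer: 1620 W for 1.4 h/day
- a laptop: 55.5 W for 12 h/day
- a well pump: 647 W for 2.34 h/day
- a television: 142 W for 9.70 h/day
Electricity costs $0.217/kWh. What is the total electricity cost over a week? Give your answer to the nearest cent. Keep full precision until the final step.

$8.85

hair dryer: 1620 W × 1.4 h × 7 d = 15,876 Wh = 15.88 kWh
laptop: 55.5 W × 12 h × 7 d = 4,662 Wh = 4.662 kWh
well pump: 647 W × 2.34 h × 7 d = 10,598 Wh = 10.6 kWh
television: 142 W × 9.70 h × 7 d = 9,642 Wh = 9.642 kWh
Total energy = 15.88 + 4.662 + 10.6 + 9.642 = 40.78 kWh
Cost = 40.78 kWh × $0.217 = $8.85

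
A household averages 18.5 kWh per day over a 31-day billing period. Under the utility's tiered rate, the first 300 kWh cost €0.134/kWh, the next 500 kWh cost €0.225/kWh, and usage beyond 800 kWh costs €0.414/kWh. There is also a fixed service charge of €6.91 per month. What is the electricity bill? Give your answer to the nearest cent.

€108.65

Usage = 18.5 kWh/day × 31 days = 573.5 kWh
First 300 kWh × €0.134 = €40.20
Next 273.5 kWh × €0.225 = €61.54
Remaining tier: 0 kWh (not reached)
Energy charge = €101.74; + service €6.91 = €108.65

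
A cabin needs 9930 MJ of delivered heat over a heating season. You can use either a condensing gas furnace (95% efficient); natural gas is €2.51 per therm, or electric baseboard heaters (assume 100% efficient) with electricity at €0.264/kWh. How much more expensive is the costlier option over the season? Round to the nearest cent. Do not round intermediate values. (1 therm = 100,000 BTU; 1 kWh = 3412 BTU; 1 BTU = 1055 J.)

€479.59

Heat load = 9930 MJ = 9,930,000,000 J / 1055 = 9,412,322 BTU
Gas: input = 9,412,322 / 0.95 = 9,907,708 BTU = 99.08 therm → 99.08 × €2.51 = €248.68
Electric: 9,412,322 BTU / 3412 = 2,759 kWh → × €0.264 = €728.27
Difference = |€248.68 − €728.27| = €479.59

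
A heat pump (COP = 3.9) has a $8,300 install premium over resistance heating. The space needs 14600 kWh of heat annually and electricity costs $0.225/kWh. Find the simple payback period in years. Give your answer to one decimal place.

Resistance: 14600 kWh × $0.225 = $3,285.00/yr
Heat pump: 14600 / 3.9 = 3744 kWh in → × $0.225 = $842.31/yr
Annual savings = $2,442.69
Payback = $8,300 / $2,442.69 = 3.4 years

3.4 years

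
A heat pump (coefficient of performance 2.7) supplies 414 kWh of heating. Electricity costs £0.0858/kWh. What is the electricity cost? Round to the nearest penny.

Electrical input = 414 kWh / 2.7 = 153.3 kWh
Cost = 153.3 × £0.0858/kWh = £13.16

£13.16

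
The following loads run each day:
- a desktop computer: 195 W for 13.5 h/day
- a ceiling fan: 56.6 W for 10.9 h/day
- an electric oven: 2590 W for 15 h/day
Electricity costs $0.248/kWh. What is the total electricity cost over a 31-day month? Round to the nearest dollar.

$324

desktop computer: 195 W × 13.5 h × 31 d = 81,608 Wh = 81.61 kWh
ceiling fan: 56.6 W × 10.9 h × 31 d = 19,125 Wh = 19.13 kWh
electric oven: 2590 W × 15 h × 31 d = 1,204,350 Wh = 1,204 kWh
Total energy = 81.61 + 19.13 + 1,204 = 1,305 kWh
Cost = 1,305 kWh × $0.248 = $323.66 ≈ $324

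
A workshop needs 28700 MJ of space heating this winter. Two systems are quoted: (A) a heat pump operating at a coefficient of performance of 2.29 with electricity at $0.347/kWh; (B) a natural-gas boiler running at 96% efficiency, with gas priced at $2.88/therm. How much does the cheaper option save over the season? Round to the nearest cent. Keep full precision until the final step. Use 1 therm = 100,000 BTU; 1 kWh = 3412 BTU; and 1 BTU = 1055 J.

Heat load = 28700 MJ = 28,700,000,000 J / 1055 = 27,203,791 BTU
Gas: input = 27,203,791 / 0.96 = 28,337,283 BTU = 283.4 therm → 283.4 × $2.88 = $816.11
Heat pump: 27,203,791 BTU / 3412 = 7,973 kWh heat; / 2.29 = 3,482 kWh in → × $0.347 = $1,208.13
Difference = |$816.11 − $1,208.13| = $392.02

$392.02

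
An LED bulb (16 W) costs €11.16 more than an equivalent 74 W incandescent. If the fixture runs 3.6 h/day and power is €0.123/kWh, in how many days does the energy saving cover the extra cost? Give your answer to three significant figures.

Power saved = 74 − 16 = 58 W
Daily energy saved = 58 W × 3.6 h = 208.8 Wh = 0.2088 kWh
Daily savings = 0.2088 × €0.123 = €0.0257
Payback = €11.16 / €0.0257 per day = 434.5 days

435 days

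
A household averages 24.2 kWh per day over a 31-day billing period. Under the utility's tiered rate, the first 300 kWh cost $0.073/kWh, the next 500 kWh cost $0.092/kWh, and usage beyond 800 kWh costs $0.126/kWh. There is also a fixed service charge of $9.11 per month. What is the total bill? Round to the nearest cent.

Usage = 24.2 kWh/day × 31 days = 750.2 kWh
First 300 kWh × $0.073 = $21.90
Next 450.2 kWh × $0.092 = $41.42
Remaining tier: 0 kWh (not reached)
Energy charge = $63.32; + service $9.11 = $72.43

$72.43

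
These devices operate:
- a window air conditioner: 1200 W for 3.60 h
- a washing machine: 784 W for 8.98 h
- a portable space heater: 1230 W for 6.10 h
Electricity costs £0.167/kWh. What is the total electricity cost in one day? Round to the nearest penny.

window air conditioner: 1200 W × 3.60 h = 4,320 Wh = 4.32 kWh
washing machine: 784 W × 8.98 h = 7,040 Wh = 7.04 kWh
portable space heater: 1230 W × 6.10 h = 7,503 Wh = 7.503 kWh
Total energy = 4.32 + 7.04 + 7.503 = 18.86 kWh
Cost = 18.86 kWh × £0.167 = £3.15

£3.15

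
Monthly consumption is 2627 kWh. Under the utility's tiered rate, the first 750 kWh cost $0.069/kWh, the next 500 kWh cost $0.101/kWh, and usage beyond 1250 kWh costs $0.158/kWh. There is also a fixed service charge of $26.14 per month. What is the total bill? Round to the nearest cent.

$345.96

First 750 kWh × $0.069 = $51.75
Next 500 kWh × $0.101 = $50.50
Remaining 1377 kWh × $0.158 = $217.57
Energy charge = $319.82; + service $26.14 = $345.96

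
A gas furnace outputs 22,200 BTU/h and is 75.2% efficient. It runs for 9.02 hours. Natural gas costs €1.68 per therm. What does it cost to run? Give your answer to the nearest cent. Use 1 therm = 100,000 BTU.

Heat delivered = 22,200 BTU/h × 9.02 h = 200,244 BTU
Gas input = 200,244 / 0.752 = 266,282 BTU
= 266,282 / 100,000 = 2.663 therm
Cost = 2.663 × €1.68/therm = €4.47

€4.47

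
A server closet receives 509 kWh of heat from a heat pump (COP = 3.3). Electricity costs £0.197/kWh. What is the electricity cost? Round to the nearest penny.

Electrical input = 509 kWh / 3.3 = 154.2 kWh
Cost = 154.2 × £0.197/kWh = £30.39

£30.39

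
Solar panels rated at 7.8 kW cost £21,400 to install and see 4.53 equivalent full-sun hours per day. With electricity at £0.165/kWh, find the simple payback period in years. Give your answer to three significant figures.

10.1 years

Daily generation = 7.8 kW × 4.53 h = 35.33 kWh
Annual generation = 35.33 × 365 = 12897 kWh
Annual savings = 12897 × £0.165 = £2,127.99
Payback = £21,400 / £2,127.99 = 10.1 years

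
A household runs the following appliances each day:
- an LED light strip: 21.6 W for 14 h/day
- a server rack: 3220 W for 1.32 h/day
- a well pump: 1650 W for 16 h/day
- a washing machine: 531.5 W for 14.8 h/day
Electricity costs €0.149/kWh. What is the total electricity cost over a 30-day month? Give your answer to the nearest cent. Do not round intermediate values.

€173.52

LED light strip: 21.6 W × 14 h × 30 d = 9,072 Wh = 9.072 kWh
server rack: 3220 W × 1.32 h × 30 d = 127,512 Wh = 127.5 kWh
well pump: 1650 W × 16 h × 30 d = 792,000 Wh = 792 kWh
washing machine: 531.5 W × 14.8 h × 30 d = 235,986 Wh = 236 kWh
Total energy = 9.072 + 127.5 + 792 + 236 = 1,165 kWh
Cost = 1,165 kWh × €0.149 = €173.52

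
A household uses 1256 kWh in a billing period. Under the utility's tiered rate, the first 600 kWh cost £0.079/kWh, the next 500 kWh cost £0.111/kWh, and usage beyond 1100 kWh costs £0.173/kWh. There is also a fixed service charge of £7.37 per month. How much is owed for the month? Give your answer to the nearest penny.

£137.26

First 600 kWh × £0.079 = £47.40
Next 500 kWh × £0.111 = £55.50
Remaining 156 kWh × £0.173 = £26.99
Energy charge = £129.89; + service £7.37 = £137.26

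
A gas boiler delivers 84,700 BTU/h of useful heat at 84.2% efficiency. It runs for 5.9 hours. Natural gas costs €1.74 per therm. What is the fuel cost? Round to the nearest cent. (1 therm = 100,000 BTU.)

Heat delivered = 84,700 BTU/h × 5.9 h = 499,730 BTU
Gas input = 499,730 / 0.842 = 593,504 BTU
= 593,504 / 100,000 = 5.935 therm
Cost = 5.935 × €1.74/therm = €10.33

€10.33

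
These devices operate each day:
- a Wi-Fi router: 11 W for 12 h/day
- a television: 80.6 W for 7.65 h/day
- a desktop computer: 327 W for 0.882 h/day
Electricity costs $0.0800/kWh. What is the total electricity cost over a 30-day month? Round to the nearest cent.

Wi-Fi router: 11 W × 12 h × 30 d = 3,960 Wh = 3.96 kWh
television: 80.6 W × 7.65 h × 30 d = 18,498 Wh = 18.5 kWh
desktop computer: 327 W × 0.882 h × 30 d = 8,652 Wh = 8.652 kWh
Total energy = 3.96 + 18.5 + 8.652 = 31.11 kWh
Cost = 31.11 kWh × $0.0800 = $2.49

$2.49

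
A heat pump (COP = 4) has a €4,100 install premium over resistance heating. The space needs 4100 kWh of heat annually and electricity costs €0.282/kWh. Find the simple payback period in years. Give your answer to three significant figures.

4.73 years

Resistance: 4100 kWh × €0.282 = €1,156.20/yr
Heat pump: 4100 / 4 = 1025 kWh in → × €0.282 = €289.05/yr
Annual savings = €867.15
Payback = €4,100 / €867.15 = 4.73 years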